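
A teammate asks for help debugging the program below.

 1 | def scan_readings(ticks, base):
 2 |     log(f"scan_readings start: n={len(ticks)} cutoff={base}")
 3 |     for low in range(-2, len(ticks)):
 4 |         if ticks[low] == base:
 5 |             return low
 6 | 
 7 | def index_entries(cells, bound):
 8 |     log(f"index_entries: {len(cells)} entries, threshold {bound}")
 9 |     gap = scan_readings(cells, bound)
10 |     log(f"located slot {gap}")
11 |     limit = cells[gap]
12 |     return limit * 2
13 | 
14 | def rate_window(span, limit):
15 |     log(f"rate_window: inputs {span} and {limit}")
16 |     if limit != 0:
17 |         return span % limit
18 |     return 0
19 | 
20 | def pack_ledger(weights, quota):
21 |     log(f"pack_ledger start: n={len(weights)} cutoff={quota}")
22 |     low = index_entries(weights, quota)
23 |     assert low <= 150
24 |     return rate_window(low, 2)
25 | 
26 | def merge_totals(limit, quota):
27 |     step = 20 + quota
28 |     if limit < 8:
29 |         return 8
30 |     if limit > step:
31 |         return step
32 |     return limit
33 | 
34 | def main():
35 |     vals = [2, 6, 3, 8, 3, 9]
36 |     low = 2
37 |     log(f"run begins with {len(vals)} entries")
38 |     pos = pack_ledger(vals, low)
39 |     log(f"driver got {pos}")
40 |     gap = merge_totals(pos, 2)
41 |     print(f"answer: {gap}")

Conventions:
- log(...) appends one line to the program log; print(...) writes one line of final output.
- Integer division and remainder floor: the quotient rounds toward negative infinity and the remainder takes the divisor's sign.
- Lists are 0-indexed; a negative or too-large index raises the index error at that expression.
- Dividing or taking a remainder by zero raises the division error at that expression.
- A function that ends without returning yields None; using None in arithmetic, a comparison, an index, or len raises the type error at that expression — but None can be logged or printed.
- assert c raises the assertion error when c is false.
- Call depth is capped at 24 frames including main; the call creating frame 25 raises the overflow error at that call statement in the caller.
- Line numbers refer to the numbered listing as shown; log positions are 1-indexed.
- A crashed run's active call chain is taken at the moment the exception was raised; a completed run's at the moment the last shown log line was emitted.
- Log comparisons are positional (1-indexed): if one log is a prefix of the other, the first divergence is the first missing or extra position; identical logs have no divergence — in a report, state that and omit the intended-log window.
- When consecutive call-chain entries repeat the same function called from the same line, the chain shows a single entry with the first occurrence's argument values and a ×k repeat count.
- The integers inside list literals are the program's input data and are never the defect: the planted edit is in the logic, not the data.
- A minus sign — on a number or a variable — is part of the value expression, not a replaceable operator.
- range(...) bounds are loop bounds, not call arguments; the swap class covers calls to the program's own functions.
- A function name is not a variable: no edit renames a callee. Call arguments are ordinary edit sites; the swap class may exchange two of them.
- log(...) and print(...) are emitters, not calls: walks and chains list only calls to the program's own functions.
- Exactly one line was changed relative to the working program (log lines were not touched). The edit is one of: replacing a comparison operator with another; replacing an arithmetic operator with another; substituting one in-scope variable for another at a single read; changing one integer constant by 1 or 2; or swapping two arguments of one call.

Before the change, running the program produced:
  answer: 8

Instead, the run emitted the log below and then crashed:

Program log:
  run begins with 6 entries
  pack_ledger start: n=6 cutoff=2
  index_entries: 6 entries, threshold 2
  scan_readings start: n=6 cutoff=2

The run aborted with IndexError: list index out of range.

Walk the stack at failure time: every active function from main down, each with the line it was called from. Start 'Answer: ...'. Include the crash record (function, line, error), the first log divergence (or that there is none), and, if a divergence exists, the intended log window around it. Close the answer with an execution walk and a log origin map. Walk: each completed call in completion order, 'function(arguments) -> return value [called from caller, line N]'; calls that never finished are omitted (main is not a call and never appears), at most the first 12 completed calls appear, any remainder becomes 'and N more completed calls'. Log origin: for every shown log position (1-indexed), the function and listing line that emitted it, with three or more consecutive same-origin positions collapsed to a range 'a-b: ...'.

Answer: main -> pack_ledger (called at line 38) -> index_entries (called at line 22) -> scan_readings (called at line 9).
The tell: After 4 matching log lines the faulty run goes silent, while the working version continues with 'located slot 0'.
Crash: scan_readings, line 4, IndexError.
First divergence: position 5; the shown log stops at 4 lines while the working version next logs 'located slot 0'.
Intended log window:
  3: index_entries: 6 entries, threshold 2
  4: scan_readings start: n=6 cutoff=2
  5: located slot 0
  6: rate_window: inputs 4 and 2
Execution walk:
  (no call completed)
Log origin:
  1: from main, line 37
  2: from pack_ledger, line 21
  3: from index_entries, line 8
  4: from scan_readings, line 2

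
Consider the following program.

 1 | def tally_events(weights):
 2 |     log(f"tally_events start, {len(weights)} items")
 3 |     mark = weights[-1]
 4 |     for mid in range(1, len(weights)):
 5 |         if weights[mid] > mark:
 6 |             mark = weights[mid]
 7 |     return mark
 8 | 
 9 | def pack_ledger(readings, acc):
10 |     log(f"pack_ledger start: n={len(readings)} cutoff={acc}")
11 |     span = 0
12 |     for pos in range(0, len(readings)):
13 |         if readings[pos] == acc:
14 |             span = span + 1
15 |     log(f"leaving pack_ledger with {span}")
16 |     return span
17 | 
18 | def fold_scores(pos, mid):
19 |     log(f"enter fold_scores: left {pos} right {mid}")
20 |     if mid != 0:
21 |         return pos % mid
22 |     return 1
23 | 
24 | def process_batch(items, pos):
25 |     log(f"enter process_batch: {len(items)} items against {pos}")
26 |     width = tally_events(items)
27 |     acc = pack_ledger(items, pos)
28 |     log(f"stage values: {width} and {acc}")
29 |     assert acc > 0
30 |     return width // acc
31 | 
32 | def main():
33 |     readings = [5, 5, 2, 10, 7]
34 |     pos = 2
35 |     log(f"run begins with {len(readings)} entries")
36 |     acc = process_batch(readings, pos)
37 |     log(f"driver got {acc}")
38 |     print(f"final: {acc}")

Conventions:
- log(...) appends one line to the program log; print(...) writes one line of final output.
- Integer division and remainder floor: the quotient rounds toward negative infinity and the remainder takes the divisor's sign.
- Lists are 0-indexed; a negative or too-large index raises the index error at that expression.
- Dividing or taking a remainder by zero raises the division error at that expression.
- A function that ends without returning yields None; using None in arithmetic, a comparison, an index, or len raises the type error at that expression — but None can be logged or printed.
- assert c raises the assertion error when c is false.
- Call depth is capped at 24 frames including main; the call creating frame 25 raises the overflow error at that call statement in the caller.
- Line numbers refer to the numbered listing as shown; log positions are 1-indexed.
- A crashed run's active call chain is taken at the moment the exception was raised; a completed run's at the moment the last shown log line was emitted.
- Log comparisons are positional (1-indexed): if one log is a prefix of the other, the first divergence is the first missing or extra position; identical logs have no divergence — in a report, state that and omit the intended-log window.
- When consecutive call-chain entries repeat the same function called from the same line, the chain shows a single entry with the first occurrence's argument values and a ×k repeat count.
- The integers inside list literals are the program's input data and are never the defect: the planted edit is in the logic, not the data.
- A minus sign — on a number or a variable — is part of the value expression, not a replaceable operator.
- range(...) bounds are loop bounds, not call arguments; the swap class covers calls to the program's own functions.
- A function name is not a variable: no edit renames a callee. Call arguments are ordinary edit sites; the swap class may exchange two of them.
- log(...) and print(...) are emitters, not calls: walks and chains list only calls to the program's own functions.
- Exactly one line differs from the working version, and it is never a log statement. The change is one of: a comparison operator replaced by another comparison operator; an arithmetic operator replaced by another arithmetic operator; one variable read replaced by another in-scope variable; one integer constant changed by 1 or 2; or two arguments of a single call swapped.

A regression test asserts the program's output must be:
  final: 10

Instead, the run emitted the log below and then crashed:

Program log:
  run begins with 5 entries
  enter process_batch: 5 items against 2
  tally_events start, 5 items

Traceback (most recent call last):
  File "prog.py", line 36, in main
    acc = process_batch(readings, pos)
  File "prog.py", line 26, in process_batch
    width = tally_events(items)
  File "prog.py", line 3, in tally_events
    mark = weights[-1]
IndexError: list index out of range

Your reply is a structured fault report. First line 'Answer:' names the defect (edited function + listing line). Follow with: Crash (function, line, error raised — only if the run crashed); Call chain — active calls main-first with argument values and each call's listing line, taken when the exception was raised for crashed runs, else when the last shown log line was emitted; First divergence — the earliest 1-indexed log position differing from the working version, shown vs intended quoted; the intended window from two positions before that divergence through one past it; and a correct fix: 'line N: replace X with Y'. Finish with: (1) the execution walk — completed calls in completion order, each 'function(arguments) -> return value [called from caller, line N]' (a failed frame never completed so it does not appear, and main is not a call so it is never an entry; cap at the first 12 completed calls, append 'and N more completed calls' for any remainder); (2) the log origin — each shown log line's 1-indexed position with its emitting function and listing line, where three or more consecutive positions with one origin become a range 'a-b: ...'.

Answer: the defect is in tally_events at line 3.
The tell: The faulty run's log stops after 3 lines; the working version's next line would be 'pack_ledger start: n=5 cutoff=2'.
Crash: tally_events, line 3, IndexError.
Call chain: main -> process_batch([5, 5, 2, 10, 7], 2) (called at line 36) -> tally_events([5, 5, 2, 10, 7]) (called at line 26).
First divergence: position 4 — the faulty run's log ends after 3 lines; the working version continues with 'pack_ledger start: n=5 cutoff=2'.
Intended log window:
  2: enter process_batch: 5 items against 2
  3: tally_events start, 5 items
  4: pack_ledger start: n=5 cutoff=2
  5: leaving pack_ledger with 1
Execution walk:
  (no call completed)
Log origins:
  1: from main, line 35
  2: from process_batch, line 25
  3: from tally_events, line 2
A correct fix: line 3: replace `-1` with `0`.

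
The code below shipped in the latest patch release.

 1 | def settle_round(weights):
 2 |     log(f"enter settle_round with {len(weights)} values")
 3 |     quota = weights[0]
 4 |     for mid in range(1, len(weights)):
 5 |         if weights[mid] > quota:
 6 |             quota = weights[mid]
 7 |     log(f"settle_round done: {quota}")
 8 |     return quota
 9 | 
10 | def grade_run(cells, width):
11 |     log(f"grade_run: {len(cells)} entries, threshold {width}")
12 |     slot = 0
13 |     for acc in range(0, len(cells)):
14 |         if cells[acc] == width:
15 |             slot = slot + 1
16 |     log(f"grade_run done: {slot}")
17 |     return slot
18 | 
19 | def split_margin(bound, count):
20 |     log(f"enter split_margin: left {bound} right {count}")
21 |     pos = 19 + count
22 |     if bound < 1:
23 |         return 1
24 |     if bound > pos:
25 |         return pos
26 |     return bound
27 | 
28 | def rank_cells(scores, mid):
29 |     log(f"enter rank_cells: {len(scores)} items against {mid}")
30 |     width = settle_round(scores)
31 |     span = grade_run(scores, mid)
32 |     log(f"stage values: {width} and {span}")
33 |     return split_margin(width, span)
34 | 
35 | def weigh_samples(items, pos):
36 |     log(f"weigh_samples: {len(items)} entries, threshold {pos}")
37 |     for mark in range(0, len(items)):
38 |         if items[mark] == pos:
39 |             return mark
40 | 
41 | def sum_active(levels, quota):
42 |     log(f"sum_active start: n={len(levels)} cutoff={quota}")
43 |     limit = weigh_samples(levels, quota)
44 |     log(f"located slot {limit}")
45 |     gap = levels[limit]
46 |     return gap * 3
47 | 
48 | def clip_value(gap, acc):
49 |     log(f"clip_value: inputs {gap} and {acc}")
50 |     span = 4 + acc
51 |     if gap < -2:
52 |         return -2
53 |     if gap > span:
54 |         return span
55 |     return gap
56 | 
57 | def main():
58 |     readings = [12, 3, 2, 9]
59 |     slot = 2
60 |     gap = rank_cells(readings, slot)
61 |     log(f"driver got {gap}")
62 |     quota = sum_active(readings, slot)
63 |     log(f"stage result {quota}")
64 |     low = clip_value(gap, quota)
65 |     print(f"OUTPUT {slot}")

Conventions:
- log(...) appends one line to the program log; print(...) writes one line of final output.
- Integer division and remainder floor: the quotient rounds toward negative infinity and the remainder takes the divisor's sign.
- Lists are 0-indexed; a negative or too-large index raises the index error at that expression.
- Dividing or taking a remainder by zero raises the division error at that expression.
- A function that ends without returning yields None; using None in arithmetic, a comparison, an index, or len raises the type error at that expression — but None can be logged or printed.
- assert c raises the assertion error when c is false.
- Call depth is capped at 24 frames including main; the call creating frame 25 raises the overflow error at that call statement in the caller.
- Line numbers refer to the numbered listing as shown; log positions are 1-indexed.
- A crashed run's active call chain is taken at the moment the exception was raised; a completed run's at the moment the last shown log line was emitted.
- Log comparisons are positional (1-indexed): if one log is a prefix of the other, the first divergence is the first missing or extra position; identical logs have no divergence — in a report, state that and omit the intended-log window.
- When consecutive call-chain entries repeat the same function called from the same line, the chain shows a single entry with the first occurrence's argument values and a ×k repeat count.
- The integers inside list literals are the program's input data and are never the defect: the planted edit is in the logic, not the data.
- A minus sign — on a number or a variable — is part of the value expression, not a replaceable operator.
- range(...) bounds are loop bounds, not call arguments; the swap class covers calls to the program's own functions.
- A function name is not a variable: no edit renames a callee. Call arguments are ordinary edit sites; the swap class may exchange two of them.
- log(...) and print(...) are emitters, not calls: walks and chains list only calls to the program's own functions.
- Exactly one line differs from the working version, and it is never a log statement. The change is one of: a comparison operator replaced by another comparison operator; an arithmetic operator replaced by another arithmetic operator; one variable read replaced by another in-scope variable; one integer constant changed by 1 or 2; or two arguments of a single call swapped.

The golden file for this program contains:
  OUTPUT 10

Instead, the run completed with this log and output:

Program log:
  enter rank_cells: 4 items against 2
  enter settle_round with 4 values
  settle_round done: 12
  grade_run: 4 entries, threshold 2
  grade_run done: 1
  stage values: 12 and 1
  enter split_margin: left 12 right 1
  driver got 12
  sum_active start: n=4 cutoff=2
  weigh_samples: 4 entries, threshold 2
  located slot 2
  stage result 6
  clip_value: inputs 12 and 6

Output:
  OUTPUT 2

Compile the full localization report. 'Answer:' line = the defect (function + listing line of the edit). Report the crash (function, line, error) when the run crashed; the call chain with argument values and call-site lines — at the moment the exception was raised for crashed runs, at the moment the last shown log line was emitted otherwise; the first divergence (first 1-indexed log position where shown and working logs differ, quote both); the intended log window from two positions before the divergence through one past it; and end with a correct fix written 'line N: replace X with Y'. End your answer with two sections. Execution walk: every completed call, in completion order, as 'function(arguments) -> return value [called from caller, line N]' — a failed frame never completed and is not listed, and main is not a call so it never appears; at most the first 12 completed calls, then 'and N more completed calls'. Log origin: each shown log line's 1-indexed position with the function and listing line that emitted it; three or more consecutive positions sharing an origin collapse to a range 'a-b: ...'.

Answer: the defect is in main at line 65.
Core observation: The logs agree in full; only the final output differs.
Call chain: main -> clip_value(12, 6) (called at line 64).
First divergence: none — the logs agree in full.
Execution walk:
  settle_round([12, 3, 2, 9]) -> 12  [called from rank_cells, line 30]
  grade_run([12, 3, 2, 9], 2) -> 1  [called from rank_cells, line 31]
  split_margin(12, 1) -> 12  [called from rank_cells, line 33]
  rank_cells([12, 3, 2, 9], 2) -> 12  [called from main, line 60]
  weigh_samples([12, 3, 2, 9], 2) -> 2  [called from sum_active, line 43]
  sum_active([12, 3, 2, 9], 2) -> 6  [called from main, line 62]
  clip_value(12, 6) -> 10  [called from main, line 64]
Log origin:
  1 — rank_cells, line 29
  2 — settle_round, line 2
  3 — settle_round, line 7
  4 — grade_run, line 11
  5 — grade_run, line 16
  6 — rank_cells, line 32
  7 — split_margin, line 20
  8 — main, line 61
  9 — sum_active, line 42
  10 — weigh_samples, line 36
  11 — sum_active, line 44
  12 — main, line 63
  13 — clip_value, line 49
A correct fix: line 65: replace `slot` with `low`.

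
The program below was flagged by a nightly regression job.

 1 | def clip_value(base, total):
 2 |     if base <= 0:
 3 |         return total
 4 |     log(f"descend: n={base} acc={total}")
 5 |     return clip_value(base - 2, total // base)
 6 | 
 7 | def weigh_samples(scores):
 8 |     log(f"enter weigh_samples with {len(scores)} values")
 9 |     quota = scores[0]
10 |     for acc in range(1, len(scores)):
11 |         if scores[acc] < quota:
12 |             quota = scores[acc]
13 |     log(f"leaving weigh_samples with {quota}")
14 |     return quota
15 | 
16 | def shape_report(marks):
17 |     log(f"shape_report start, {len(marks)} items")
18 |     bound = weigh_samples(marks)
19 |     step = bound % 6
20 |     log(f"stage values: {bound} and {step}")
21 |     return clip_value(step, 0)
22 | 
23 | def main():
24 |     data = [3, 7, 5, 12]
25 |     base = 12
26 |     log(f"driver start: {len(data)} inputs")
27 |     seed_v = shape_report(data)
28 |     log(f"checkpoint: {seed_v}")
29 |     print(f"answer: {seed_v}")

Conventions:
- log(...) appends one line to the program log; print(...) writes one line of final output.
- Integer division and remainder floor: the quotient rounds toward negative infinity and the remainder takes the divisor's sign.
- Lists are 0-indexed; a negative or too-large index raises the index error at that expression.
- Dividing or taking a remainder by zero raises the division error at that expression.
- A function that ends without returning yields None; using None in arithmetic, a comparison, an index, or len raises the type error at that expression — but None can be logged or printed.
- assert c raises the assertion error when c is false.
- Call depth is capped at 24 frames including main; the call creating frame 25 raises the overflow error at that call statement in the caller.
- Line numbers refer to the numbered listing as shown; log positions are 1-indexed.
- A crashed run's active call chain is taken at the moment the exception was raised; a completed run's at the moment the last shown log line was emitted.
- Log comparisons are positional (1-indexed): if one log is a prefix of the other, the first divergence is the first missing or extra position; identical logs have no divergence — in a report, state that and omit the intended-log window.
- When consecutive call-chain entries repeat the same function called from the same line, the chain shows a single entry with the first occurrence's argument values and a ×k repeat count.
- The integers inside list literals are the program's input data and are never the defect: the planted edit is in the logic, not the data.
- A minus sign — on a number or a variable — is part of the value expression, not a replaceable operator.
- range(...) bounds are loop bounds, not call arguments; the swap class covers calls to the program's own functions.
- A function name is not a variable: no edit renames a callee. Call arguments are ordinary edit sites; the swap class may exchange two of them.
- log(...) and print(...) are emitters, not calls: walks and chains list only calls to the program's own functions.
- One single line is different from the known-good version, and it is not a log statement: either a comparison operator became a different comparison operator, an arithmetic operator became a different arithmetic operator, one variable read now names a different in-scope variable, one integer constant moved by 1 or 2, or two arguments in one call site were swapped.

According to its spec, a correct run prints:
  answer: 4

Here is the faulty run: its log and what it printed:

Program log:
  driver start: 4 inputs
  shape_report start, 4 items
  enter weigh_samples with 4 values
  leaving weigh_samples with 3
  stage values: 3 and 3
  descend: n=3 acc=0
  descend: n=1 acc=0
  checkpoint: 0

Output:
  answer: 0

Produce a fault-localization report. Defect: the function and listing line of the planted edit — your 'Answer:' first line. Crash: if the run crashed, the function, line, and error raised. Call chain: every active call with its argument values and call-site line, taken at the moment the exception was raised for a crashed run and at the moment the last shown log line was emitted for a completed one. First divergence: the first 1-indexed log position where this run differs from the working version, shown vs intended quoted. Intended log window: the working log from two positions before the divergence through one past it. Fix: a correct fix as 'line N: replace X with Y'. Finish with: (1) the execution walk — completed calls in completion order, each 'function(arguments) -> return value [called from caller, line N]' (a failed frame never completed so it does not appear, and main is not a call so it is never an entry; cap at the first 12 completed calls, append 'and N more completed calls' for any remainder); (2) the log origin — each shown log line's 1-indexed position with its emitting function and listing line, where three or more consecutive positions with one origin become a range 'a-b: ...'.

Answer: the defect is in clip_value at line 5.
Core observation: At log position 7 the runs split — shown 'descend: n=1 acc=0', but the working version logs 'descend: n=1 acc=3'.
Call chain: main.
First divergence: position 7 — shown 'descend: n=1 acc=0', intended 'descend: n=1 acc=3'.
Intended log window:
  5: stage values: 3 and 3
  6: descend: n=3 acc=0
  7: descend: n=1 acc=3
  8: checkpoint: 4
Execution walk:
  weigh_samples([3, 7, 5, 12]) -> 3  [called from shape_report, line 18]
  clip_value(-1, 0) -> 0  [called from clip_value, line 5]
  clip_value(1, 0) -> 0  [called from clip_value, line 5]
  clip_value(3, 0) -> 0  [called from shape_report, line 21]
  shape_report([3, 7, 5, 12]) -> 0  [called from main, line 27]
Log line origins:
  1 — main, line 26
  2 — shape_report, line 17
  3 — weigh_samples, line 8
  4 — weigh_samples, line 13
  5 — shape_report, line 20
  6 — clip_value, line 4
  7 — clip_value, line 4
  8 — main, line 28
A correct fix: line 5: replace `//` with `+`.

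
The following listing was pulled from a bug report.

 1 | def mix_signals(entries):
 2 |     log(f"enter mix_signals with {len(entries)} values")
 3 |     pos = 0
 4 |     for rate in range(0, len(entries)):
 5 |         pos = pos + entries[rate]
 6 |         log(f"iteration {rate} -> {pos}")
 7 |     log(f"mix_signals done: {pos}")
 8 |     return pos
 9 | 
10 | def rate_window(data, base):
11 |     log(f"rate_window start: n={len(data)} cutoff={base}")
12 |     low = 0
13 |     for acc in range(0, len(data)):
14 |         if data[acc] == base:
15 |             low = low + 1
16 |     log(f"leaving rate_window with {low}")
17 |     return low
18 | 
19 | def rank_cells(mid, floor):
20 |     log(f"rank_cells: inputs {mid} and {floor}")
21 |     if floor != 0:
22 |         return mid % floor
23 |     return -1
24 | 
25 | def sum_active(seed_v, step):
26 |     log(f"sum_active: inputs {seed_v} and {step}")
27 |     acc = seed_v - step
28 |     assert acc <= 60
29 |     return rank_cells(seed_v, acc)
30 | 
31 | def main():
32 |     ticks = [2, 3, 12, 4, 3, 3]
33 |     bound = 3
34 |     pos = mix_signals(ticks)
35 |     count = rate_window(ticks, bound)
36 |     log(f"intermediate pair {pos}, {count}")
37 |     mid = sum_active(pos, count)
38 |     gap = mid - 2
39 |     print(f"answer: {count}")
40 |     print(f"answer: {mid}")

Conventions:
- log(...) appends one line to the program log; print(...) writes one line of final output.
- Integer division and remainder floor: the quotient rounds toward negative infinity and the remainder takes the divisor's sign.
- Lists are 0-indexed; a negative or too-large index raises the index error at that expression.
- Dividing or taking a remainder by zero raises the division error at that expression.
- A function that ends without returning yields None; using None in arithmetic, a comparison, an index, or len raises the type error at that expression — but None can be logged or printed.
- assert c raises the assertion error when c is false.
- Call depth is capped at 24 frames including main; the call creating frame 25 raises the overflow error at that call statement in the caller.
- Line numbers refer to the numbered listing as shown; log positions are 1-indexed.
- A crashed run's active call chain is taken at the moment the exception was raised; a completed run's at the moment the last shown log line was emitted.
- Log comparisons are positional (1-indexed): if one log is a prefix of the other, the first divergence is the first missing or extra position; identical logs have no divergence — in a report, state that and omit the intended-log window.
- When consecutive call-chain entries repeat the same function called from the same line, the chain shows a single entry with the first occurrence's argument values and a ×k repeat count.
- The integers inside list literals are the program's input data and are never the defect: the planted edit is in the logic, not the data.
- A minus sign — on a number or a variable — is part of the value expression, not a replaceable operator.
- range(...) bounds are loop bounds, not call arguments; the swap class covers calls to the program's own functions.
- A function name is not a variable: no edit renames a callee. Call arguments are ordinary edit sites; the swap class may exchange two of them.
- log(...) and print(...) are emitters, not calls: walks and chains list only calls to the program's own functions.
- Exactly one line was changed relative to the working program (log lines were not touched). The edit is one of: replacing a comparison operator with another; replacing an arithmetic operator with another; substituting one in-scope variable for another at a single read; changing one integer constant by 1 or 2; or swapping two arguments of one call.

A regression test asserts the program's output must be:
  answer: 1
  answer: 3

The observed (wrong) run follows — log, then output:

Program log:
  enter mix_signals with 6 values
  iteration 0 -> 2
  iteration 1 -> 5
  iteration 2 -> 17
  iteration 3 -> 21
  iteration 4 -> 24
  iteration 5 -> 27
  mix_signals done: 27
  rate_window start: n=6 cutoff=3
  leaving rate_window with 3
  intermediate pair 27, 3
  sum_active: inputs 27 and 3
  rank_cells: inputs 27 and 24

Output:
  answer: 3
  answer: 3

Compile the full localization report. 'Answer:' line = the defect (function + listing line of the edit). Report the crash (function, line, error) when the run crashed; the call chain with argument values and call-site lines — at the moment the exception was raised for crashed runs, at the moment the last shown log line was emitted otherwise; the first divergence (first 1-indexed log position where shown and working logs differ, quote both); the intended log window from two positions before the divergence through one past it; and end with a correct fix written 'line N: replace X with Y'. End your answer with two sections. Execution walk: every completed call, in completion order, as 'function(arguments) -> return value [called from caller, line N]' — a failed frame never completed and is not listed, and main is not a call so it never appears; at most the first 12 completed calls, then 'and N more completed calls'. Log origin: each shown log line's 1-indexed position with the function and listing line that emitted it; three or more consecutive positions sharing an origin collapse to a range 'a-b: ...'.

Answer: the defect is in main at line 39.
The tell: Every logged value matches the working version; the printed result is what differs.
Call chain: main -> sum_active(27, 3) (called at line 37) -> rank_cells(27, 24) (called at line 29).
First divergence: there is none — every log position agrees.
Execution walk:
  mix_signals([2, 3, 12, 4, 3, 3]) -> 27  [called from main, line 34]
  rate_window([2, 3, 12, 4, 3, 3], 3) -> 3  [called from main, line 35]
  rank_cells(27, 24) -> 3  [called from sum_active, line 29]
  sum_active(27, 3) -> 3  [called from main, line 37]
Origin of each log line:
  1: emitted by mix_signals (line 2)
  2-7: emitted by mix_signals (line 6)
  8: emitted by mix_signals (line 7)
  9: emitted by rate_window (line 11)
  10: emitted by rate_window (line 16)
  11: emitted by main (line 36)
  12: emitted by sum_active (line 26)
  13: emitted by rank_cells (line 20)
A correct fix: line 39: replace `count` with `gap`.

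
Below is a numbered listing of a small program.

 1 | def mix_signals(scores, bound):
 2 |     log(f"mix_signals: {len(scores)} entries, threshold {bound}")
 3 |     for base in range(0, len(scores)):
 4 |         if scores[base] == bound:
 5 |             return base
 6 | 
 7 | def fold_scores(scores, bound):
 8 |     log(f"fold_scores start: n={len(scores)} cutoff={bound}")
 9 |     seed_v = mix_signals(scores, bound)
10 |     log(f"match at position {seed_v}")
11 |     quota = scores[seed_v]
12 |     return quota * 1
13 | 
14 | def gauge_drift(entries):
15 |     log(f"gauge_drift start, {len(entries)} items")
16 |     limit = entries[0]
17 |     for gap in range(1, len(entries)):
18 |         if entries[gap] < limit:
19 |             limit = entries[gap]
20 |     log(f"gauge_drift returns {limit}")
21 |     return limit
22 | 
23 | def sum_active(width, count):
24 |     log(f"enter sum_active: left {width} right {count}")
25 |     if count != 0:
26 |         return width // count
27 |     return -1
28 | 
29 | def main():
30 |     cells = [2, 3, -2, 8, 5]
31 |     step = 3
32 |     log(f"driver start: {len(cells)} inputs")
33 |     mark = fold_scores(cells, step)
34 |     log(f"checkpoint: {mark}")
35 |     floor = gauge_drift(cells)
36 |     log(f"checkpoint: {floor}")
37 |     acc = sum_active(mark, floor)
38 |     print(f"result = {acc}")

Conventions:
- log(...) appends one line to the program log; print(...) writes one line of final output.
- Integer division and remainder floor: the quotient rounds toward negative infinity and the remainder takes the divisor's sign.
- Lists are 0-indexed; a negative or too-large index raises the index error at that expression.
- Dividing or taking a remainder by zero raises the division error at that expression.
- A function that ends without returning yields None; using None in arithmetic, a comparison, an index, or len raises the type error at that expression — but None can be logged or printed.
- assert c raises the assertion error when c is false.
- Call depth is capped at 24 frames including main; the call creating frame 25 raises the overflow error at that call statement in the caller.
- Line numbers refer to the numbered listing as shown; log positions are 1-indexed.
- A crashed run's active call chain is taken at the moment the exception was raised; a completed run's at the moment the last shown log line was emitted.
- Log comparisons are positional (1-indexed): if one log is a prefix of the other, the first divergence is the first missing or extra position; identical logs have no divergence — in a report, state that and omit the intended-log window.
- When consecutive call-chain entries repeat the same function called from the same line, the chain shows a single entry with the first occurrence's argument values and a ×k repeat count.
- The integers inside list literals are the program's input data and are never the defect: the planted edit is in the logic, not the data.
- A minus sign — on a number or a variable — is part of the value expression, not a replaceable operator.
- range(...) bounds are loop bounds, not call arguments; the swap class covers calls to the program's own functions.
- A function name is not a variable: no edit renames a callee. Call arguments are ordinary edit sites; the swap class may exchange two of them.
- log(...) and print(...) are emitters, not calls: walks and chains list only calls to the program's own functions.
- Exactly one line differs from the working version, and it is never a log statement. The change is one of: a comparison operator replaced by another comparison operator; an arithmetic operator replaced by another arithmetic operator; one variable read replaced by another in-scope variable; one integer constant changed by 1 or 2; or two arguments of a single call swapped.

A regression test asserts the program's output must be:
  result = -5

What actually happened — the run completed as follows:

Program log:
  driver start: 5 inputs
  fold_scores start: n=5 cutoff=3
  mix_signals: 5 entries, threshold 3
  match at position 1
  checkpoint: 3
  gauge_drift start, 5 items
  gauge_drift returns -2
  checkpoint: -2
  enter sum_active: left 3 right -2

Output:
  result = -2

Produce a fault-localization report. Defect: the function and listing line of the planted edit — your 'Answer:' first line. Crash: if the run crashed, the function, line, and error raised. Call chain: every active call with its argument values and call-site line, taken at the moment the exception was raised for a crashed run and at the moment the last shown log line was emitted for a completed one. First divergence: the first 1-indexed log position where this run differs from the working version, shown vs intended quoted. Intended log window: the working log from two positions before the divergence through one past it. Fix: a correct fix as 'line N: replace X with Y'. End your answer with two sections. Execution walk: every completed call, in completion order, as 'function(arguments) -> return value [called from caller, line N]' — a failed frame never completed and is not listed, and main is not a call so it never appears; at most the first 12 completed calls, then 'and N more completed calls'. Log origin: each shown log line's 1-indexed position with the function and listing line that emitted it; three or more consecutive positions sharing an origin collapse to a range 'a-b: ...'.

Answer: the defect is in fold_scores at line 12.
Key observation: Log line 5 is where behavior first shows: 'checkpoint: 3' appears instead of 'checkpoint: 9'.
Call chain: main -> sum_active(3, -2) (called at line 37).
First divergence: position 5 — shown 'checkpoint: 3', intended 'checkpoint: 9'.
Intended log window:
  3: mix_signals: 5 entries, threshold 3
  4: match at position 1
  5: checkpoint: 9
  6: gauge_drift start, 5 items
Execution walk:
  mix_signals([2, 3, -2, 8, 5], 3) -> 1  [called from fold_scores, line 9]
  fold_scores([2, 3, -2, 8, 5], 3) -> 3  [called from main, line 33]
  gauge_drift([2, 3, -2, 8, 5]) -> -2  [called from main, line 35]
  sum_active(3, -2) -> -2  [called from main, line 37]
Origin of each log line:
  1: emitted by main (line 32)
  2: emitted by fold_scores (line 8)
  3: emitted by mix_signals (line 2)
  4: emitted by fold_scores (line 10)
  5: emitted by main (line 34)
  6: emitted by gauge_drift (line 15)
  7: emitted by gauge_drift (line 20)
  8: emitted by main (line 36)
  9: emitted by sum_active (line 24)
A correct fix: line 12: replace `1` with `3`.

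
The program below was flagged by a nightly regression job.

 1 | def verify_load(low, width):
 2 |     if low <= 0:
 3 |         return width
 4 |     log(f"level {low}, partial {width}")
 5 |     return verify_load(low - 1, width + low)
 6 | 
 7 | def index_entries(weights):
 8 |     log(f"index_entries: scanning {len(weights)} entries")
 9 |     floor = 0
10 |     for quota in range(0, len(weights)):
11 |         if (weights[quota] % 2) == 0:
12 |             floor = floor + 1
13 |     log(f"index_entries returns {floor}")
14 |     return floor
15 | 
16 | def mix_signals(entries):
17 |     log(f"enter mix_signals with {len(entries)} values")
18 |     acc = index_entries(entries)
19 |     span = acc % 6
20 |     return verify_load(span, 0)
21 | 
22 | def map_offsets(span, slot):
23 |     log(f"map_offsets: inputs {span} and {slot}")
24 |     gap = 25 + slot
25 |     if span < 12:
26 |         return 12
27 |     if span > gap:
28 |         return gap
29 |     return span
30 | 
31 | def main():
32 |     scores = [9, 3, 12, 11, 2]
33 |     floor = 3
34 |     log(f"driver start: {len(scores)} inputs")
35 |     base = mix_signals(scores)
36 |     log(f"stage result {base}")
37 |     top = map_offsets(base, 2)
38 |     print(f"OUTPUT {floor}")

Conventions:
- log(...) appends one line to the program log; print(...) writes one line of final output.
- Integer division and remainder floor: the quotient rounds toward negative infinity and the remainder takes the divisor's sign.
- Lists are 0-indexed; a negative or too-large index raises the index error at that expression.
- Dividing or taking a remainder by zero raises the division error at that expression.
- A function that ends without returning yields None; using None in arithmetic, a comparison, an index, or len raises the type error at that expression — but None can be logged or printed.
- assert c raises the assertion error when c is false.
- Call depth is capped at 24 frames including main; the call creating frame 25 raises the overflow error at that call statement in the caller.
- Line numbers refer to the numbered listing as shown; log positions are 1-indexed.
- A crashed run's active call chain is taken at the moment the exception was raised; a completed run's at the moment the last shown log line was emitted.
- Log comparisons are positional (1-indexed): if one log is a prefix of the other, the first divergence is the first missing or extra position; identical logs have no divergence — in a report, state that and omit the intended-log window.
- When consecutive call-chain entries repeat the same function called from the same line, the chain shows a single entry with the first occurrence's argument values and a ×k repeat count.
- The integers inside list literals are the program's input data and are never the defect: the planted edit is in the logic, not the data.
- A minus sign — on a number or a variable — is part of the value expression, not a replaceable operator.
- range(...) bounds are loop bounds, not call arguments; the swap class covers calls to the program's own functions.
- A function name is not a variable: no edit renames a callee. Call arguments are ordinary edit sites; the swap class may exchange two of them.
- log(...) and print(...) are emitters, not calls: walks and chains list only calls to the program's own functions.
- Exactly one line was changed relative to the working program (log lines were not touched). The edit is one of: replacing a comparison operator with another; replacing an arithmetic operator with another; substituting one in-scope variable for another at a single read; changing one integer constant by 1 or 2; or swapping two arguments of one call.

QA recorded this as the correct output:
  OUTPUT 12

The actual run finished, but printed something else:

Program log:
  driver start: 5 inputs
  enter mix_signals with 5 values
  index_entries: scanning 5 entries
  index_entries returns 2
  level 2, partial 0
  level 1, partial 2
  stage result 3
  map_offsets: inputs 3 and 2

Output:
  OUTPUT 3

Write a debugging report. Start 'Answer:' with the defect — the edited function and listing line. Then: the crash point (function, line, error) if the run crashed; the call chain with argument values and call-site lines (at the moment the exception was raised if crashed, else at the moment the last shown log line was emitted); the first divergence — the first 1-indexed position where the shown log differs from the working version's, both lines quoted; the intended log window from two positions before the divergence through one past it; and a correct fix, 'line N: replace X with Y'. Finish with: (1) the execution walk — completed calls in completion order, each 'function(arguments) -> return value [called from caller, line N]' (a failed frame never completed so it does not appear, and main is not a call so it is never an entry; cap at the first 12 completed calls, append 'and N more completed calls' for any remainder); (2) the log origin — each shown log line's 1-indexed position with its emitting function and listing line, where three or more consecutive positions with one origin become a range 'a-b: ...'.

Answer: the defect is in main at line 38.
Core observation: The two runs log identically and part ways only at the printed values.
Call chain: main -> map_offsets(3, 2) (called at line 37).
First divergence: none; the two logs match at every position.
Execution walk:
  index_entries([9, 3, 12, 11, 2]) -> 2  [called from mix_signals, line 18]
  verify_load(0, 3) -> 3  [called from verify_load, line 5]
  verify_load(1, 2) -> 3  [called from verify_load, line 5]
  verify_load(2, 0) -> 3  [called from mix_signals, line 20]
  mix_signals([9, 3, 12, 11, 2]) -> 3  [called from main, line 35]
  map_offsets(3, 2) -> 12  [called from main, line 37]
Log origin:
  1: logged in main at line 34
  2: logged in mix_signals at line 17
  3: logged in index_entries at line 8
  4: logged in index_entries at line 13
  5: logged in verify_load at line 4
  6: logged in verify_load at line 4
  7: logged in main at line 36
  8: logged in map_offsets at line 23
A correct fix: line 38: replace `floor` with `top`.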